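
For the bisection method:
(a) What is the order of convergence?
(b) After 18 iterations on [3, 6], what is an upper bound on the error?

(a) Bisection has linear (order 1) convergence; the error is halved each step.

(b) Error bound = (b-a)/2^n = (6 - 3)/2^{18}
    = 3/2^{18}

(a) 1 (linear); (b) error ≤ 1.14e-05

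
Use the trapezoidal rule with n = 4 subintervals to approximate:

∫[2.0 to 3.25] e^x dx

f(x) = e^x
a = 2.0, b = 3.25, n = 4
h = (b - a)/n = 0.312500

Trapezoidal rule: (h/2)[f(x₀) + 2f(x₁) + 2f(x₂) + ... + f(xₙ)]

x_0 = 2.0000, f(x_0) = 7.389056, coefficient = 1
x_1 = 2.3125, f(x_1) = 10.099642, coefficient = 2
x_2 = 2.6250, f(x_2) = 13.804574, coefficient = 2
x_3 = 2.9375, f(x_3) = 18.868616, coefficient = 2
x_4 = 3.2500, f(x_4) = 25.790340, coefficient = 1

I ≈ (0.312500/2) × 118.725060 = 18.550791
Exact value: 18.401284
Error: 0.149507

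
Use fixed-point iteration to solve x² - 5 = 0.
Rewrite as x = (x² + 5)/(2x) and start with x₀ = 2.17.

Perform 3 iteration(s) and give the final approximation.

Equation: x² - 5 = 0
Fixed-point form: x = (x² + 5)/(2x)
x₀ = 2.17

x_1 = g(2.170000) = 2.237074
x_2 = g(2.237074) = 2.236068
x_3 = g(2.236068) = 2.236068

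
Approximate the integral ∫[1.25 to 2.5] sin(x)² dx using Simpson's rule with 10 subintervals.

f(x) = sin(x)²
a = 1.25, b = 2.5, n = 10
h = (b - a)/n = 0.125000

Simpson's rule: (h/3)[f(x₀) + 4f(x₁) + 2f(x₂) + ... + f(xₙ)]

x_0 = 1.2500, f(x_0) = 0.900572, coefficient = 1
x_1 = 1.3750, f(x_1) = 0.962151, coefficient = 4
x_2 = 1.5000, f(x_2) = 0.994996, coefficient = 2
x_3 = 1.6250, f(x_3) = 0.997065, coefficient = 4
x_4 = 1.7500, f(x_4) = 0.968228, coefficient = 2
x_5 = 1.8750, f(x_5) = 0.910280, coefficient = 4
x_6 = 2.0000, f(x_6) = 0.826822, coefficient = 2
x_7 = 2.1250, f(x_7) = 0.723044, coefficient = 4
x_8 = 2.2500, f(x_8) = 0.605398, coefficient = 2
x_9 = 2.3750, f(x_9) = 0.481199, coefficient = 4
x_10 = 2.5000, f(x_10) = 0.358169, coefficient = 1

I ≈ (0.125000/3) × 24.344583 = 1.014358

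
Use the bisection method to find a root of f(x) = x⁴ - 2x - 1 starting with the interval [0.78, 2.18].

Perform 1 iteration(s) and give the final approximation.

f(x) = x⁴ - 2x - 1
Initial interval: [0.78, 2.18]

Iteration 1:
  c_1 = (0.780000 + 2.180000)/2 = 1.480000
  f(c_1) = f(1.480000) = 0.837852
  f(a) × f(c) < 0, new interval: [0.780000, 1.480000]

After 1 iteration(s), the approximation is c_1 = 1.480000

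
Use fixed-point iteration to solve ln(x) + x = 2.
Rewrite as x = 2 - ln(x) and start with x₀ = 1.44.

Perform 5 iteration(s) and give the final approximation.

Equation: ln(x) + x = 2
Fixed-point form: x = 2 - ln(x)
x₀ = 1.44

x_1 = g(1.440000) = 1.635357
x_2 = g(1.635357) = 1.508139
x_3 = g(1.508139) = 1.589124
x_4 = g(1.589124) = 1.536817
x_5 = g(1.536817) = 1.570286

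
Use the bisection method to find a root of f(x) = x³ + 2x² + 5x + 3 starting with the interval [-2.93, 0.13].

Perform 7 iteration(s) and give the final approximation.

f(x) = x³ + 2x² + 5x + 3
Initial interval: [-2.93, 0.13]

Iteration 1:
  c_1 = (-2.930000 + 0.130000)/2 = -1.400000
  f(c_1) = f(-1.400000) = -2.824000
  f(a) × f(c) ≥ 0, new interval: [-1.400000, 0.130000]
Iteration 2:
  c_2 = (-1.400000 + 0.130000)/2 = -0.635000
  f(c_2) = f(-0.635000) = 0.375402
  f(a) × f(c) < 0, new interval: [-1.400000, -0.635000]
Iteration 3:
  c_3 = (-1.400000 + (-0.635000))/2 = -1.017500
  f(c_3) = f(-1.017500) = -1.070312
  f(a) × f(c) ≥ 0, new interval: [-1.017500, -0.635000]
Iteration 4:
  c_4 = (-1.017500 + (-0.635000))/2 = -0.826250
  f(c_4) = f(-0.826250) = -0.329944
  f(a) × f(c) ≥ 0, new interval: [-0.826250, -0.635000]
Iteration 5:
  c_5 = (-0.826250 + (-0.635000))/2 = -0.730625
  f(c_5) = f(-0.730625) = 0.024484
  f(a) × f(c) < 0, new interval: [-0.826250, -0.730625]
Iteration 6:
  c_6 = (-0.826250 + (-0.730625))/2 = -0.778438
  f(c_6) = f(-0.778438) = -0.151963
  f(a) × f(c) ≥ 0, new interval: [-0.778438, -0.730625]
Iteration 7:
  c_7 = (-0.778438 + (-0.730625))/2 = -0.754531
  f(c_7) = f(-0.754531) = -0.063589
  f(a) × f(c) ≥ 0, new interval: [-0.754531, -0.730625]

After 7 iteration(s), the approximation is c_7 = -0.754531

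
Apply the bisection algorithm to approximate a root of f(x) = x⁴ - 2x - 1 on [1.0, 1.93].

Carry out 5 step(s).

f(x) = x⁴ - 2x - 1
Initial interval: [1.0, 1.93]

Iteration 1:
  c_1 = (1.000000 + 1.930000)/2 = 1.465000
  f(c_1) = f(1.465000) = 0.676282
  f(a) × f(c) < 0, new interval: [1.000000, 1.465000]
Iteration 2:
  c_2 = (1.000000 + 1.465000)/2 = 1.232500
  f(c_2) = f(1.232500) = -1.157468
  f(a) × f(c) ≥ 0, new interval: [1.232500, 1.465000]
Iteration 3:
  c_3 = (1.232500 + 1.465000)/2 = 1.348750
  f(c_3) = f(1.348750) = -0.388279
  f(a) × f(c) ≥ 0, new interval: [1.348750, 1.465000]
Iteration 4:
  c_4 = (1.348750 + 1.465000)/2 = 1.406875
  f(c_4) = f(1.406875) = 0.103868
  f(a) × f(c) < 0, new interval: [1.348750, 1.406875]
Iteration 5:
  c_5 = (1.348750 + 1.406875)/2 = 1.377812
  f(c_5) = f(1.377812) = -0.151827
  f(a) × f(c) ≥ 0, new interval: [1.377812, 1.406875]

After 5 iteration(s), the approximation is c_5 = 1.377812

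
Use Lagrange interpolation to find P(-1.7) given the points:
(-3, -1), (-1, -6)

Lagrange interpolation formula:
P(x) = Σ yᵢ × Lᵢ(x)
where Lᵢ(x) = Π_{j≠i} (x - xⱼ)/(xᵢ - xⱼ)

L_0(-1.7) = (-1.7 - (-1))/(-3 - (-1)) = 0.350000
L_1(-1.7) = (-1.7 - (-3))/(-1 - (-3)) = 0.650000

P(-1.7) = (-1)×L_0(-1.7) + (-6)×L_1(-1.7)
P(-1.7) = -4.250000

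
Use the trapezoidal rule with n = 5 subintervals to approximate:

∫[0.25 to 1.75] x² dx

f(x) = x²
a = 0.25, b = 1.75, n = 5
h = (b - a)/n = 0.300000

Trapezoidal rule: (h/2)[f(x₀) + 2f(x₁) + 2f(x₂) + ... + f(xₙ)]

x_0 = 0.2500, f(x_0) = 0.062500, coefficient = 1
x_1 = 0.5500, f(x_1) = 0.302500, coefficient = 2
x_2 = 0.8500, f(x_2) = 0.722500, coefficient = 2
x_3 = 1.1500, f(x_3) = 1.322500, coefficient = 2
x_4 = 1.4500, f(x_4) = 2.102500, coefficient = 2
x_5 = 1.7500, f(x_5) = 3.062500, coefficient = 1

I ≈ (0.300000/2) × 12.025000 = 1.803750
Exact value: 1.781250
Error: 0.022500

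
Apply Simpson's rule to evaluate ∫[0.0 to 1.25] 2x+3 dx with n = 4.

f(x) = 2x+3
a = 0.0, b = 1.25, n = 4
h = (b - a)/n = 0.312500

Simpson's rule: (h/3)[f(x₀) + 4f(x₁) + 2f(x₂) + ... + f(xₙ)]

x_0 = 0.0000, f(x_0) = 3.000000, coefficient = 1
x_1 = 0.3125, f(x_1) = 3.625000, coefficient = 4
x_2 = 0.6250, f(x_2) = 4.250000, coefficient = 2
x_3 = 0.9375, f(x_3) = 4.875000, coefficient = 4
x_4 = 1.2500, f(x_4) = 5.500000, coefficient = 1

I ≈ (0.312500/3) × 51.000000 = 5.312500
Exact value: 5.312500
Error: 0.000000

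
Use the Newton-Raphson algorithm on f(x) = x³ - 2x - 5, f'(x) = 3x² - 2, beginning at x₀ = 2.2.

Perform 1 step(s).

f(x) = x³ - 2x - 5
f'(x) = 3x² - 2
x₀ = 2.2

Newton-Raphson formula: x_{n+1} = x_n - f(x_n)/f'(x_n)

Iteration 1:
  f(2.200000) = 1.248000
  f'(2.200000) = 12.520000
  x_1 = 2.200000 - 1.248000/12.520000 = 2.100319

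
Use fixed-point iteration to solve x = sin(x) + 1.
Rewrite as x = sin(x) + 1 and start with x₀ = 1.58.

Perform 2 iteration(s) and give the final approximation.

Equation: x = sin(x) + 1
Fixed-point form: x = sin(x) + 1
x₀ = 1.58

x_1 = g(1.580000) = 1.999958
x_2 = g(1.999958) = 1.909315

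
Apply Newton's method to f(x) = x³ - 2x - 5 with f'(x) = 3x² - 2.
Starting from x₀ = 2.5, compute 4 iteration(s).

f(x) = x³ - 2x - 5
f'(x) = 3x² - 2
x₀ = 2.5

Newton-Raphson formula: x_{n+1} = x_n - f(x_n)/f'(x_n)

Iteration 1:
  f(2.500000) = 5.625000
  f'(2.500000) = 16.750000
  x_1 = 2.500000 - 5.625000/16.750000 = 2.164179
Iteration 2:
  f(2.164179) = 0.807945
  f'(2.164179) = 12.051014
  x_2 = 2.164179 - 0.807945/12.051014 = 2.097135
Iteration 3:
  f(2.097135) = 0.028882
  f'(2.097135) = 11.193930
  x_3 = 2.097135 - 0.028882/11.193930 = 2.094555
Iteration 4:
  f(2.094555) = 0.000042
  f'(2.094555) = 11.161485
  x_4 = 2.094555 - 0.000042/11.161485 = 2.094551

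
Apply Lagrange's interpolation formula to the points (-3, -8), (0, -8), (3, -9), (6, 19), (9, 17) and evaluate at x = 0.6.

Lagrange interpolation formula:
P(x) = Σ yᵢ × Lᵢ(x)
where Lᵢ(x) = Π_{j≠i} (x - xⱼ)/(xᵢ - xⱼ)

L_0(0.6) = (0.6 - 0)/(-3 - 0) × (0.6 - 3)/(-3 - 3) × (0.6 - 6)/(-3 - 6) × (0.6 - 9)/(-3 - 9) = -0.033600
L_1(0.6) = (0.6 - (-3))/(0 - (-3)) × (0.6 - 3)/(0 - 3) × (0.6 - 6)/(0 - 6) × (0.6 - 9)/(0 - 9) = 0.806400
L_2(0.6) = (0.6 - (-3))/(3 - (-3)) × (0.6 - 0)/(3 - 0) × (0.6 - 6)/(3 - 6) × (0.6 - 9)/(3 - 9) = 0.302400
L_3(0.6) = (0.6 - (-3))/(6 - (-3)) × (0.6 - 0)/(6 - 0) × (0.6 - 3)/(6 - 3) × (0.6 - 9)/(6 - 9) = -0.089600
L_4(0.6) = (0.6 - (-3))/(9 - (-3)) × (0.6 - 0)/(9 - 0) × (0.6 - 3)/(9 - 3) × (0.6 - 6)/(9 - 6) = 0.014400

P(0.6) = (-8)×L_0(0.6) + (-8)×L_1(0.6) + (-9)×L_2(0.6) + 19×L_3(0.6) + 17×L_4(0.6)
P(0.6) = -10.361600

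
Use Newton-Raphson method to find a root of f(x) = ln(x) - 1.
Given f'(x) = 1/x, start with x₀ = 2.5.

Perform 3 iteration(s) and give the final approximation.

f(x) = ln(x) - 1
f'(x) = 1/x
x₀ = 2.5

Newton-Raphson formula: x_{n+1} = x_n - f(x_n)/f'(x_n)

Iteration 1:
  f(2.500000) = -0.083709
  f'(2.500000) = 0.400000
  x_1 = 2.500000 - (-0.083709)/0.400000 = 2.709273
Iteration 2:
  f(2.709273) = -0.003320
  f'(2.709273) = 0.369103
  x_2 = 2.709273 - (-0.003320)/0.369103 = 2.718267
Iteration 3:
  f(2.718267) = -0.000005
  f'(2.718267) = 0.367881
  x_3 = 2.718267 - (-0.000005)/0.367881 = 2.718282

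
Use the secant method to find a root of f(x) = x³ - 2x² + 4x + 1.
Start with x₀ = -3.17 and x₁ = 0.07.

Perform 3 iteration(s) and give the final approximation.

f(x) = x³ - 2x² + 4x + 1
x₀ = -3.17, x₁ = 0.07

Secant formula: x_{n+1} = x_n - f(x_n)(x_n - x_{n-1})/(f(x_n) - f(x_{n-1}))

Iteration 1:
  f(-3.170000) = -63.632813
  f(0.070000) = 1.270543
  x_2 = 0.070000 - 1.270543×(0.070000 - (-3.170000))/(1.270543 - (-63.632813))
       = 0.006574
Iteration 2:
  f(0.070000) = 1.270543
  f(0.006574) = 1.026210
  x_3 = 0.006574 - 1.026210×(0.006574 - 0.070000)/(1.026210 - 1.270543)
       = -0.259818
Iteration 3:
  f(0.006574) = 1.026210
  f(-0.259818) = -0.191822
  x_4 = -0.259818 - (-0.191822)×(-0.259818 - 0.006574)/(-0.191822 - 1.026210)
       = -0.217865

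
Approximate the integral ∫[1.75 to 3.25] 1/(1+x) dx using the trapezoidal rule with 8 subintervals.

f(x) = 1/(1+x)
a = 1.75, b = 3.25, n = 8
h = (b - a)/n = 0.187500

Trapezoidal rule: (h/2)[f(x₀) + 2f(x₁) + 2f(x₂) + ... + f(xₙ)]

x_0 = 1.7500, f(x_0) = 0.363636, coefficient = 1
x_1 = 1.9375, f(x_1) = 0.340426, coefficient = 2
x_2 = 2.1250, f(x_2) = 0.320000, coefficient = 2
x_3 = 2.3125, f(x_3) = 0.301887, coefficient = 2
x_4 = 2.5000, f(x_4) = 0.285714, coefficient = 2
x_5 = 2.6875, f(x_5) = 0.271186, coefficient = 2
x_6 = 2.8750, f(x_6) = 0.258065, coefficient = 2
x_7 = 3.0625, f(x_7) = 0.246154, coefficient = 2
x_8 = 3.2500, f(x_8) = 0.235294, coefficient = 1

I ≈ (0.187500/2) × 4.645793 = 0.435543
Exact value: 0.435318
Error: 0.000225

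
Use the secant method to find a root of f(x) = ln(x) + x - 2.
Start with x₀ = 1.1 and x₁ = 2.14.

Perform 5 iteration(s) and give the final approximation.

f(x) = ln(x) + x - 2
x₀ = 1.1, x₁ = 2.14

Secant formula: x_{n+1} = x_n - f(x_n)(x_n - x_{n-1})/(f(x_n) - f(x_{n-1}))

Iteration 1:
  f(1.100000) = -0.804690
  f(2.140000) = 0.900806
  x_2 = 2.140000 - 0.900806×(2.140000 - 1.100000)/(0.900806 - (-0.804690))
       = 1.590695
Iteration 2:
  f(2.140000) = 0.900806
  f(1.590695) = 0.054865
  x_3 = 1.590695 - 0.054865×(1.590695 - 2.140000)/(0.054865 - 0.900806)
       = 1.555068
Iteration 3:
  f(1.590695) = 0.054865
  f(1.555068) = -0.003412
  x_4 = 1.555068 - (-0.003412)×(1.555068 - 1.590695)/(-0.003412 - 0.054865)
       = 1.557154
Iteration 4:
  f(1.555068) = -0.003412
  f(1.557154) = 0.000014
  x_5 = 1.557154 - 0.000014×(1.557154 - 1.555068)/(0.000014 - (-0.003412))
       = 1.557146
Iteration 5:
  f(1.557154) = 0.000014
  f(1.557146) = 0.000000
  x_6 = 1.557146 - 0.000000×(1.557146 - 1.557154)/(0.000000 - 0.000014)
       = 1.557146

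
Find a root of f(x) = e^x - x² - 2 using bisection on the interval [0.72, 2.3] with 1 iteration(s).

f(x) = e^x - x² - 2
Initial interval: [0.72, 2.3]

Iteration 1:
  c_1 = (0.720000 + 2.300000)/2 = 1.510000
  f(c_1) = f(1.510000) = 0.246631
  f(a) × f(c) < 0, new interval: [0.720000, 1.510000]

After 1 iteration(s), the approximation is c_1 = 1.510000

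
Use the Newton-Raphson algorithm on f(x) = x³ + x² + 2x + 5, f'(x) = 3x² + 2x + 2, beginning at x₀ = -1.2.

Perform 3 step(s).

f(x) = x³ + x² + 2x + 5
f'(x) = 3x² + 2x + 2
x₀ = -1.2

Newton-Raphson formula: x_{n+1} = x_n - f(x_n)/f'(x_n)

Iteration 1:
  f(-1.200000) = 2.312000
  f'(-1.200000) = 3.920000
  x_1 = -1.200000 - 2.312000/3.920000 = -1.789796
Iteration 2:
  f(-1.789796) = -1.109600
  f'(-1.789796) = 8.030516
  x_2 = -1.789796 - (-1.109600)/8.030516 = -1.651623
Iteration 3:
  f(-1.651623) = -0.080781
  f'(-1.651623) = 6.880330
  x_3 = -1.651623 - (-0.080781)/6.880330 = -1.639882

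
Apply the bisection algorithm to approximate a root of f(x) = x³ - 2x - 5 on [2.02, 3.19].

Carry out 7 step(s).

f(x) = x³ - 2x - 5
Initial interval: [2.02, 3.19]

Iteration 1:
  c_1 = (2.020000 + 3.190000)/2 = 2.605000
  f(c_1) = f(2.605000) = 7.467595
  f(a) × f(c) < 0, new interval: [2.020000, 2.605000]
Iteration 2:
  c_2 = (2.020000 + 2.605000)/2 = 2.312500
  f(c_2) = f(2.312500) = 2.741455
  f(a) × f(c) < 0, new interval: [2.020000, 2.312500]
Iteration 3:
  c_3 = (2.020000 + 2.312500)/2 = 2.166250
  f(c_3) = f(2.166250) = 0.832929
  f(a) × f(c) < 0, new interval: [2.020000, 2.166250]
Iteration 4:
  c_4 = (2.020000 + 2.166250)/2 = 2.093125
  f(c_4) = f(2.093125) = -0.015909
  f(a) × f(c) ≥ 0, new interval: [2.093125, 2.166250]
Iteration 5:
  c_5 = (2.093125 + 2.166250)/2 = 2.129687
  f(c_5) = f(2.129687) = 0.399969
  f(a) × f(c) < 0, new interval: [2.093125, 2.129687]
Iteration 6:
  c_6 = (2.093125 + 2.129687)/2 = 2.111406
  f(c_6) = f(2.111406) = 0.189913
  f(a) × f(c) < 0, new interval: [2.093125, 2.111406]
Iteration 7:
  c_7 = (2.093125 + 2.111406)/2 = 2.102266
  f(c_7) = f(2.102266) = 0.086475
  f(a) × f(c) < 0, new interval: [2.093125, 2.102266]

After 7 iteration(s), the approximation is c_7 = 2.102266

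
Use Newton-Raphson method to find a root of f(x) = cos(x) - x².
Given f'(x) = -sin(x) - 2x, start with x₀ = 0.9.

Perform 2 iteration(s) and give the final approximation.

f(x) = cos(x) - x²
f'(x) = -sin(x) - 2x
x₀ = 0.9

Newton-Raphson formula: x_{n+1} = x_n - f(x_n)/f'(x_n)

Iteration 1:
  f(0.900000) = -0.188390
  f'(0.900000) = -2.583327
  x_1 = 0.900000 - (-0.188390)/(-2.583327) = 0.827075
Iteration 2:
  f(0.827075) = -0.007021
  f'(0.827075) = -2.390103
  x_2 = 0.827075 - (-0.007021)/(-2.390103) = 0.824137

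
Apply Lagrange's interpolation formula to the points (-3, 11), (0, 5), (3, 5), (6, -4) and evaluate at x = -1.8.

Lagrange interpolation formula:
P(x) = Σ yᵢ × Lᵢ(x)
where Lᵢ(x) = Π_{j≠i} (x - xⱼ)/(xᵢ - xⱼ)

L_0(-1.8) = (-1.8 - 0)/(-3 - 0) × (-1.8 - 3)/(-3 - 3) × (-1.8 - 6)/(-3 - 6) = 0.416000
L_1(-1.8) = (-1.8 - (-3))/(0 - (-3)) × (-1.8 - 3)/(0 - 3) × (-1.8 - 6)/(0 - 6) = 0.832000
L_2(-1.8) = (-1.8 - (-3))/(3 - (-3)) × (-1.8 - 0)/(3 - 0) × (-1.8 - 6)/(3 - 6) = -0.312000
L_3(-1.8) = (-1.8 - (-3))/(6 - (-3)) × (-1.8 - 0)/(6 - 0) × (-1.8 - 3)/(6 - 3) = 0.064000

P(-1.8) = 11×L_0(-1.8) + 5×L_1(-1.8) + 5×L_2(-1.8) + (-4)×L_3(-1.8)
P(-1.8) = 6.920000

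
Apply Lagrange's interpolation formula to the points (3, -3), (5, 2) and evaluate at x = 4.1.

Lagrange interpolation formula:
P(x) = Σ yᵢ × Lᵢ(x)
where Lᵢ(x) = Π_{j≠i} (x - xⱼ)/(xᵢ - xⱼ)

L_0(4.1) = (4.1 - 5)/(3 - 5) = 0.450000
L_1(4.1) = (4.1 - 3)/(5 - 3) = 0.550000

P(4.1) = (-3)×L_0(4.1) + 2×L_1(4.1)
P(4.1) = -0.250000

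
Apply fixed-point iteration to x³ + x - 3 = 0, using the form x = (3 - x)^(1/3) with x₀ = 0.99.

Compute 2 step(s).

Equation: x³ + x - 3 = 0
Fixed-point form: x = (3 - x)^(1/3)
x₀ = 0.99

x_1 = g(0.990000) = 1.262017
x_2 = g(1.262017) = 1.202306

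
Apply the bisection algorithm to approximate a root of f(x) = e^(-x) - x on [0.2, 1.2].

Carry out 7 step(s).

f(x) = e^(-x) - x
Initial interval: [0.2, 1.2]

Iteration 1:
  c_1 = (0.200000 + 1.200000)/2 = 0.700000
  f(c_1) = f(0.700000) = -0.203415
  f(a) × f(c) < 0, new interval: [0.200000, 0.700000]
Iteration 2:
  c_2 = (0.200000 + 0.700000)/2 = 0.450000
  f(c_2) = f(0.450000) = 0.187628
  f(a) × f(c) ≥ 0, new interval: [0.450000, 0.700000]
Iteration 3:
  c_3 = (0.450000 + 0.700000)/2 = 0.575000
  f(c_3) = f(0.575000) = -0.012295
  f(a) × f(c) < 0, new interval: [0.450000, 0.575000]
Iteration 4:
  c_4 = (0.450000 + 0.575000)/2 = 0.512500
  f(c_4) = f(0.512500) = 0.086496
  f(a) × f(c) ≥ 0, new interval: [0.512500, 0.575000]
Iteration 5:
  c_5 = (0.512500 + 0.575000)/2 = 0.543750
  f(c_5) = f(0.543750) = 0.036817
  f(a) × f(c) ≥ 0, new interval: [0.543750, 0.575000]
Iteration 6:
  c_6 = (0.543750 + 0.575000)/2 = 0.559375
  f(c_6) = f(0.559375) = 0.012191
  f(a) × f(c) ≥ 0, new interval: [0.559375, 0.575000]
Iteration 7:
  c_7 = (0.559375 + 0.575000)/2 = 0.567187
  f(c_7) = f(0.567187) = -0.000069
  f(a) × f(c) < 0, new interval: [0.559375, 0.567187]

After 7 iteration(s), the approximation is c_7 = 0.567187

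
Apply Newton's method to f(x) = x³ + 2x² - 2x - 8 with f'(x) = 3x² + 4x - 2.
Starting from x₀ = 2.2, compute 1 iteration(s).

f(x) = x³ + 2x² - 2x - 8
f'(x) = 3x² + 4x - 2
x₀ = 2.2

Newton-Raphson formula: x_{n+1} = x_n - f(x_n)/f'(x_n)

Iteration 1:
  f(2.200000) = 7.928000
  f'(2.200000) = 21.320000
  x_1 = 2.200000 - 7.928000/21.320000 = 1.828143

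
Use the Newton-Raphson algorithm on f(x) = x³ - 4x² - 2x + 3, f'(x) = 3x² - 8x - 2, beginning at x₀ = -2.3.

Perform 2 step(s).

f(x) = x³ - 4x² - 2x + 3
f'(x) = 3x² - 8x - 2
x₀ = -2.3

Newton-Raphson formula: x_{n+1} = x_n - f(x_n)/f'(x_n)

Iteration 1:
  f(-2.300000) = -25.727000
  f'(-2.300000) = 32.270000
  x_1 = -2.300000 - (-25.727000)/32.270000 = -1.502758
Iteration 2:
  f(-1.502758) = -6.421261
  f'(-1.502758) = 16.796908
  x_2 = -1.502758 - (-6.421261)/16.796908 = -1.120470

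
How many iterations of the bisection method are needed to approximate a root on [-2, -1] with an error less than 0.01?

We need (b-a)/2^n ≤ 0.01
(-1 - (-2))/2^n ≤ 0.01
1/2^n ≤ 0.01
2^n ≥ 100
n ≥ log₂(100) = 6.64
n ≥ 7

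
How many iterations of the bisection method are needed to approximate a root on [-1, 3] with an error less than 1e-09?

We need (b-a)/2^n ≤ 1e-09
(3 - (-1))/2^n ≤ 1e-09
4/2^n ≤ 1e-09
2^n ≥ 4000000000
n ≥ log₂(4000000000) = 31.90
n ≥ 32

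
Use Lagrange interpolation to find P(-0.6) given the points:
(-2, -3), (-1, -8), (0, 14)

Lagrange interpolation formula:
P(x) = Σ yᵢ × Lᵢ(x)
where Lᵢ(x) = Π_{j≠i} (x - xⱼ)/(xᵢ - xⱼ)

L_0(-0.6) = (-0.6 - (-1))/(-2 - (-1)) × (-0.6 - 0)/(-2 - 0) = -0.120000
L_1(-0.6) = (-0.6 - (-2))/(-1 - (-2)) × (-0.6 - 0)/(-1 - 0) = 0.840000
L_2(-0.6) = (-0.6 - (-2))/(0 - (-2)) × (-0.6 - (-1))/(0 - (-1)) = 0.280000

P(-0.6) = (-3)×L_0(-0.6) + (-8)×L_1(-0.6) + 14×L_2(-0.6)
P(-0.6) = -2.440000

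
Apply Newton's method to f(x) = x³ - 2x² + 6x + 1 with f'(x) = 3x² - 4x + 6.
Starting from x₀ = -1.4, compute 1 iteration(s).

f(x) = x³ - 2x² + 6x + 1
f'(x) = 3x² - 4x + 6
x₀ = -1.4

Newton-Raphson formula: x_{n+1} = x_n - f(x_n)/f'(x_n)

Iteration 1:
  f(-1.400000) = -14.064000
  f'(-1.400000) = 17.480000
  x_1 = -1.400000 - (-14.064000)/17.480000 = -0.595423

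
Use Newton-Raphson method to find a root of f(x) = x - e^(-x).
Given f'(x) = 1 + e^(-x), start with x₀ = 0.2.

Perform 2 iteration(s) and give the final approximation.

f(x) = x - e^(-x)
f'(x) = 1 + e^(-x)
x₀ = 0.2

Newton-Raphson formula: x_{n+1} = x_n - f(x_n)/f'(x_n)

Iteration 1:
  f(0.200000) = -0.618731
  f'(0.200000) = 1.818731
  x_1 = 0.200000 - (-0.618731)/1.818731 = 0.540199
Iteration 2:
  f(0.540199) = -0.042433
  f'(0.540199) = 1.582632
  x_2 = 0.540199 - (-0.042433)/1.582632 = 0.567011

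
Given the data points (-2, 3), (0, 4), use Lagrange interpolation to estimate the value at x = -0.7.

Lagrange interpolation formula:
P(x) = Σ yᵢ × Lᵢ(x)
where Lᵢ(x) = Π_{j≠i} (x - xⱼ)/(xᵢ - xⱼ)

L_0(-0.7) = (-0.7 - 0)/(-2 - 0) = 0.350000
L_1(-0.7) = (-0.7 - (-2))/(0 - (-2)) = 0.650000

P(-0.7) = 3×L_0(-0.7) + 4×L_1(-0.7)
P(-0.7) = 3.650000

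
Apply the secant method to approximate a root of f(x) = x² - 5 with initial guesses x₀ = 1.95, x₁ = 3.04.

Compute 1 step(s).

f(x) = x² - 5
x₀ = 1.95, x₁ = 3.04

Secant formula: x_{n+1} = x_n - f(x_n)(x_n - x_{n-1})/(f(x_n) - f(x_{n-1}))

Iteration 1:
  f(1.950000) = -1.197500
  f(3.040000) = 4.241600
  x_2 = 3.040000 - 4.241600×(3.040000 - 1.950000)/(4.241600 - (-1.197500))
       = 2.189980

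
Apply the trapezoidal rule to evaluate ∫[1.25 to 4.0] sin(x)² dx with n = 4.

f(x) = sin(x)²
a = 1.25, b = 4.0, n = 4
h = (b - a)/n = 0.687500

Trapezoidal rule: (h/2)[f(x₀) + 2f(x₁) + 2f(x₂) + ... + f(xₙ)]

x_0 = 1.2500, f(x_0) = 0.900572, coefficient = 1
x_1 = 1.9375, f(x_1) = 0.871449, coefficient = 2
x_2 = 2.6250, f(x_2) = 0.243957, coefficient = 2
x_3 = 3.3125, f(x_3) = 0.028926, coefficient = 2
x_4 = 4.0000, f(x_4) = 0.572750, coefficient = 1

I ≈ (0.687500/2) × 3.761986 = 1.293183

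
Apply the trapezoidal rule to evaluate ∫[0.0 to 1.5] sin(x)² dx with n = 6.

f(x) = sin(x)²
a = 0.0, b = 1.5, n = 6
h = (b - a)/n = 0.250000

Trapezoidal rule: (h/2)[f(x₀) + 2f(x₁) + 2f(x₂) + ... + f(xₙ)]

x_0 = 0.0000, f(x_0) = 0.000000, coefficient = 1
x_1 = 0.2500, f(x_1) = 0.061209, coefficient = 2
x_2 = 0.5000, f(x_2) = 0.229849, coefficient = 2
x_3 = 0.7500, f(x_3) = 0.464631, coefficient = 2
x_4 = 1.0000, f(x_4) = 0.708073, coefficient = 2
x_5 = 1.2500, f(x_5) = 0.900572, coefficient = 2
x_6 = 1.5000, f(x_6) = 0.994996, coefficient = 1

I ≈ (0.250000/2) × 5.723665 = 0.715458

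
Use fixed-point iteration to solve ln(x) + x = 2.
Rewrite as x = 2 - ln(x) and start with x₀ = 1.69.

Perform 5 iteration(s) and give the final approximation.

Equation: ln(x) + x = 2
Fixed-point form: x = 2 - ln(x)
x₀ = 1.69

x_1 = g(1.690000) = 1.475271
x_2 = g(1.475271) = 1.611158
x_3 = g(1.611158) = 1.523047
x_4 = g(1.523047) = 1.579287
x_5 = g(1.579287) = 1.543026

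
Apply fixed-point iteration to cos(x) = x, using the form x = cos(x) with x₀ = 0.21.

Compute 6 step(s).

Equation: cos(x) = x
Fixed-point form: x = cos(x)
x₀ = 0.21

x_1 = g(0.210000) = 0.978031
x_2 = g(0.978031) = 0.558657
x_3 = g(0.558657) = 0.847968
x_4 = g(0.847968) = 0.661509
x_5 = g(0.661509) = 0.789066
x_6 = g(0.789066) = 0.704508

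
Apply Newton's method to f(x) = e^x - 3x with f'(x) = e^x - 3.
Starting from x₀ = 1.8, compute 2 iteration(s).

f(x) = e^x - 3x
f'(x) = e^x - 3
x₀ = 1.8

Newton-Raphson formula: x_{n+1} = x_n - f(x_n)/f'(x_n)

Iteration 1:
  f(1.800000) = 0.649647
  f'(1.800000) = 3.049647
  x_1 = 1.800000 - 0.649647/3.049647 = 1.586976
Iteration 2:
  f(1.586976) = 0.128015
  f'(1.586976) = 1.888943
  x_2 = 1.586976 - 0.128015/1.888943 = 1.519206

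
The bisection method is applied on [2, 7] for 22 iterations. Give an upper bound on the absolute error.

Bisection error bound: |error| ≤ (b-a)/2^n
|error| ≤ (7 - 2)/2^22 = 5/2^22
|error| ≤ 0.0000011921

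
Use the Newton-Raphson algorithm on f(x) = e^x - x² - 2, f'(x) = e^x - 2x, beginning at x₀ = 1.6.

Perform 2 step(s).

f(x) = e^x - x² - 2
f'(x) = e^x - 2x
x₀ = 1.6

Newton-Raphson formula: x_{n+1} = x_n - f(x_n)/f'(x_n)

Iteration 1:
  f(1.600000) = 0.393032
  f'(1.600000) = 1.753032
  x_1 = 1.600000 - 0.393032/1.753032 = 1.375799
Iteration 2:
  f(1.375799) = 0.065415
  f'(1.375799) = 1.206639
  x_2 = 1.375799 - 0.065415/1.206639 = 1.321586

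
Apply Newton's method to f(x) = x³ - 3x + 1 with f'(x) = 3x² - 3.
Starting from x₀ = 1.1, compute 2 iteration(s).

f(x) = x³ - 3x + 1
f'(x) = 3x² - 3
x₀ = 1.1

Newton-Raphson formula: x_{n+1} = x_n - f(x_n)/f'(x_n)

Iteration 1:
  f(1.100000) = -0.969000
  f'(1.100000) = 0.630000
  x_1 = 1.100000 - (-0.969000)/0.630000 = 2.638095
Iteration 2:
  f(2.638095) = 11.445661
  f'(2.638095) = 17.878639
  x_2 = 2.638095 - 11.445661/17.878639 = 1.997909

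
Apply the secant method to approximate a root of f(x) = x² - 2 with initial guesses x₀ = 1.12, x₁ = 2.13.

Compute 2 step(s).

f(x) = x² - 2
x₀ = 1.12, x₁ = 2.13

Secant formula: x_{n+1} = x_n - f(x_n)(x_n - x_{n-1})/(f(x_n) - f(x_{n-1}))

Iteration 1:
  f(1.120000) = -0.745600
  f(2.130000) = 2.536900
  x_2 = 2.130000 - 2.536900×(2.130000 - 1.120000)/(2.536900 - (-0.745600))
       = 1.349415
Iteration 2:
  f(2.130000) = 2.536900
  f(1.349415) = -0.179078
  x_3 = 1.349415 - (-0.179078)×(1.349415 - 2.130000)/(-0.179078 - 2.536900)
       = 1.400883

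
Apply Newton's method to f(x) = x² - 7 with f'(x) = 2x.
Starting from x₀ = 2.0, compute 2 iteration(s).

f(x) = x² - 7
f'(x) = 2x
x₀ = 2.0

Newton-Raphson formula: x_{n+1} = x_n - f(x_n)/f'(x_n)

Iteration 1:
  f(2.000000) = -3.000000
  f'(2.000000) = 4.000000
  x_1 = 2.000000 - (-3.000000)/4.000000 = 2.750000
Iteration 2:
  f(2.750000) = 0.562500
  f'(2.750000) = 5.500000
  x_2 = 2.750000 - 0.562500/5.500000 = 2.647727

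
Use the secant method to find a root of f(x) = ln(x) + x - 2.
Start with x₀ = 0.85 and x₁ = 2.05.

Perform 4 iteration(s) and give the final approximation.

f(x) = ln(x) + x - 2
x₀ = 0.85, x₁ = 2.05

Secant formula: x_{n+1} = x_n - f(x_n)(x_n - x_{n-1})/(f(x_n) - f(x_{n-1}))

Iteration 1:
  f(0.850000) = -1.312519
  f(2.050000) = 0.767840
  x_2 = 2.050000 - 0.767840×(2.050000 - 0.850000)/(0.767840 - (-1.312519))
       = 1.607092
Iteration 2:
  f(2.050000) = 0.767840
  f(1.607092) = 0.081518
  x_3 = 1.607092 - 0.081518×(1.607092 - 2.050000)/(0.081518 - 0.767840)
       = 1.554485
Iteration 3:
  f(1.607092) = 0.081518
  f(1.554485) = -0.004370
  x_4 = 1.554485 - (-0.004370)×(1.554485 - 1.607092)/(-0.004370 - 0.081518)
       = 1.557162
Iteration 4:
  f(1.554485) = -0.004370
  f(1.557162) = 0.000027
  x_5 = 1.557162 - 0.000027×(1.557162 - 1.554485)/(0.000027 - (-0.004370))
       = 1.557146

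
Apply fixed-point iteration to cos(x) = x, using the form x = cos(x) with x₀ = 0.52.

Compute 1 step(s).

Equation: cos(x) = x
Fixed-point form: x = cos(x)
x₀ = 0.52

x_1 = g(0.520000) = 0.867819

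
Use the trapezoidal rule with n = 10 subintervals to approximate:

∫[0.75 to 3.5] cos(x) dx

f(x) = cos(x)
a = 0.75, b = 3.5, n = 10
h = (b - a)/n = 0.275000

Trapezoidal rule: (h/2)[f(x₀) + 2f(x₁) + 2f(x₂) + ... + f(xₙ)]

x_0 = 0.7500, f(x_0) = 0.731689, coefficient = 1
x_1 = 1.0250, f(x_1) = 0.519099, coefficient = 2
x_2 = 1.3000, f(x_2) = 0.267499, coefficient = 2
x_3 = 1.5750, f(x_3) = -0.004204, coefficient = 2
x_4 = 1.8500, f(x_4) = -0.275590, coefficient = 2
x_5 = 2.1250, f(x_5) = -0.526266, coefficient = 2
x_6 = 2.4000, f(x_6) = -0.737394, coefficient = 2
x_7 = 2.6750, f(x_7) = -0.893106, coefficient = 2
x_8 = 2.9500, f(x_8) = -0.981702, coefficient = 2
x_9 = 3.2250, f(x_9) = -0.996524, coefficient = 2
x_10 = 3.5000, f(x_10) = -0.936457, coefficient = 1

I ≈ (0.275000/2) × -7.461144 = -1.025907
Exact value: -1.032422
Error: 0.006515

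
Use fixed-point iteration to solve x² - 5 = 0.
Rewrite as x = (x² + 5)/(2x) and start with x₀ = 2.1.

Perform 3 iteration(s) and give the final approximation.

Equation: x² - 5 = 0
Fixed-point form: x = (x² + 5)/(2x)
x₀ = 2.1

x_1 = g(2.100000) = 2.240476
x_2 = g(2.240476) = 2.236072
x_3 = g(2.236072) = 2.236068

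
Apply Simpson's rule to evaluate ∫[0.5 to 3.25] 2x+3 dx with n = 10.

f(x) = 2x+3
a = 0.5, b = 3.25, n = 10
h = (b - a)/n = 0.275000

Simpson's rule: (h/3)[f(x₀) + 4f(x₁) + 2f(x₂) + ... + f(xₙ)]

x_0 = 0.5000, f(x_0) = 4.000000, coefficient = 1
x_1 = 0.7750, f(x_1) = 4.550000, coefficient = 4
x_2 = 1.0500, f(x_2) = 5.100000, coefficient = 2
x_3 = 1.3250, f(x_3) = 5.650000, coefficient = 4
x_4 = 1.6000, f(x_4) = 6.200000, coefficient = 2
x_5 = 1.8750, f(x_5) = 6.750000, coefficient = 4
x_6 = 2.1500, f(x_6) = 7.300000, coefficient = 2
x_7 = 2.4250, f(x_7) = 7.850000, coefficient = 4
x_8 = 2.7000, f(x_8) = 8.400000, coefficient = 2
x_9 = 2.9750, f(x_9) = 8.950000, coefficient = 4
x_10 = 3.2500, f(x_10) = 9.500000, coefficient = 1

I ≈ (0.275000/3) × 202.500000 = 18.562500
Exact value: 18.562500
Error: 0.000000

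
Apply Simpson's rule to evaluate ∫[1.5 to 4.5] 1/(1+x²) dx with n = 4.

f(x) = 1/(1+x²)
a = 1.5, b = 4.5, n = 4
h = (b - a)/n = 0.750000

Simpson's rule: (h/3)[f(x₀) + 4f(x₁) + 2f(x₂) + ... + f(xₙ)]

x_0 = 1.5000, f(x_0) = 0.307692, coefficient = 1
x_1 = 2.2500, f(x_1) = 0.164948, coefficient = 4
x_2 = 3.0000, f(x_2) = 0.100000, coefficient = 2
x_3 = 3.7500, f(x_3) = 0.066390, coefficient = 4
x_4 = 4.5000, f(x_4) = 0.047059, coefficient = 1

I ≈ (0.750000/3) × 1.480105 = 0.370026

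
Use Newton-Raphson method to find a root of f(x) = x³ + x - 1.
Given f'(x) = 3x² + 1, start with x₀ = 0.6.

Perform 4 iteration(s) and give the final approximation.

f(x) = x³ + x - 1
f'(x) = 3x² + 1
x₀ = 0.6

Newton-Raphson formula: x_{n+1} = x_n - f(x_n)/f'(x_n)

Iteration 1:
  f(0.600000) = -0.184000
  f'(0.600000) = 2.080000
  x_1 = 0.600000 - (-0.184000)/2.080000 = 0.688462
Iteration 2:
  f(0.688462) = 0.014778
  f'(0.688462) = 2.421938
  x_2 = 0.688462 - 0.014778/2.421938 = 0.682360
Iteration 3:
  f(0.682360) = 0.000077
  f'(0.682360) = 2.396845
  x_3 = 0.682360 - 0.000077/2.396845 = 0.682328
Iteration 4:
  f(0.682328) = 0.000000
  f'(0.682328) = 2.396714
  x_4 = 0.682328 - 0.000000/2.396714 = 0.682328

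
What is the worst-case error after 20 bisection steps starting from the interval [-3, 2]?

Bisection error bound: |error| ≤ (b-a)/2^n
|error| ≤ (2 - (-3))/2^20 = 5/2^20
|error| ≤ 0.0000047684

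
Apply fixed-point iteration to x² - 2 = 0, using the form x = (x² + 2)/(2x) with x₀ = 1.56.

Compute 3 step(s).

Equation: x² - 2 = 0
Fixed-point form: x = (x² + 2)/(2x)
x₀ = 1.56

x_1 = g(1.560000) = 1.421026
x_2 = g(1.421026) = 1.414230
x_3 = g(1.414230) = 1.414214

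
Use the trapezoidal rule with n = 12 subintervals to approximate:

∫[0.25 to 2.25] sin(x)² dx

f(x) = sin(x)²
a = 0.25, b = 2.25, n = 12
h = (b - a)/n = 0.166667

Trapezoidal rule: (h/2)[f(x₀) + 2f(x₁) + 2f(x₂) + ... + f(xₙ)]

x_0 = 0.2500, f(x_0) = 0.061209, coefficient = 1
x_1 = 0.4167, f(x_1) = 0.163794, coefficient = 2
x_2 = 0.5833, f(x_2) = 0.303391, coefficient = 2
x_3 = 0.7500, f(x_3) = 0.464631, coefficient = 2
x_4 = 0.9167, f(x_4) = 0.629766, coefficient = 2
x_5 = 1.0833, f(x_5) = 0.780615, coefficient = 2
x_6 = 1.2500, f(x_6) = 0.900572, coefficient = 2
x_7 = 1.4167, f(x_7) = 0.976432, coefficient = 2
x_8 = 1.5833, f(x_8) = 0.999843, coefficient = 2
x_9 = 1.7500, f(x_9) = 0.968228, coefficient = 2
x_10 = 1.9167, f(x_10) = 0.885068, coefficient = 2
x_11 = 2.0833, f(x_11) = 0.759518, coefficient = 2
x_12 = 2.2500, f(x_12) = 0.605398, coefficient = 1

I ≈ (0.166667/2) × 16.330321 = 1.360860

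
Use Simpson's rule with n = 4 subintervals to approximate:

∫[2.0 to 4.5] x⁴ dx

f(x) = x⁴
a = 2.0, b = 4.5, n = 4
h = (b - a)/n = 0.625000

Simpson's rule: (h/3)[f(x₀) + 4f(x₁) + 2f(x₂) + ... + f(xₙ)]

x_0 = 2.0000, f(x_0) = 16.000000, coefficient = 1
x_1 = 2.6250, f(x_1) = 47.480713, coefficient = 4
x_2 = 3.2500, f(x_2) = 111.566406, coefficient = 2
x_3 = 3.8750, f(x_3) = 225.468994, coefficient = 4
x_4 = 4.5000, f(x_4) = 410.062500, coefficient = 1

I ≈ (0.625000/3) × 1740.994141 = 362.707113
Exact value: 362.656250
Error: 0.050863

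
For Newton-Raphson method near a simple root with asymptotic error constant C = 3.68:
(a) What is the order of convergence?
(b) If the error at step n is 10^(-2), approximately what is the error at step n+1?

(a) Newton-Raphson has quadratic (order 2) convergence near simple roots.
    This means |e_{n+1}| ≈ C|e_n|².

(b) With |e_n| = 10^(-2) and C = 3.68:
    |e_{n+1}| ≈ 3.68 × (10^(-2))² = 3.68 × 10^(-4)

(a) 2 (quadratic); (b) |e_{n+1}| ≈ 3.680e-04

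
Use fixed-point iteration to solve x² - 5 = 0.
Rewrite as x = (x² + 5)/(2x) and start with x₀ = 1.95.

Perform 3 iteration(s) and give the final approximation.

Equation: x² - 5 = 0
Fixed-point form: x = (x² + 5)/(2x)
x₀ = 1.95

x_1 = g(1.950000) = 2.257051
x_2 = g(2.257051) = 2.236166
x_3 = g(2.236166) = 2.236068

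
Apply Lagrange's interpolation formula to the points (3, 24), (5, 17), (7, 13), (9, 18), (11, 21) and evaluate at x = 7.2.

Lagrange interpolation formula:
P(x) = Σ yᵢ × Lᵢ(x)
where Lᵢ(x) = Π_{j≠i} (x - xⱼ)/(xᵢ - xⱼ)

L_0(7.2) = (7.2 - 5)/(3 - 5) × (7.2 - 7)/(3 - 7) × (7.2 - 9)/(3 - 9) × (7.2 - 11)/(3 - 11) = 0.007838
L_1(7.2) = (7.2 - 3)/(5 - 3) × (7.2 - 7)/(5 - 7) × (7.2 - 9)/(5 - 9) × (7.2 - 11)/(5 - 11) = -0.059850
L_2(7.2) = (7.2 - 3)/(7 - 3) × (7.2 - 5)/(7 - 5) × (7.2 - 9)/(7 - 9) × (7.2 - 11)/(7 - 11) = 0.987525
L_3(7.2) = (7.2 - 3)/(9 - 3) × (7.2 - 5)/(9 - 5) × (7.2 - 7)/(9 - 7) × (7.2 - 11)/(9 - 11) = 0.073150
L_4(7.2) = (7.2 - 3)/(11 - 3) × (7.2 - 5)/(11 - 5) × (7.2 - 7)/(11 - 7) × (7.2 - 9)/(11 - 9) = -0.008663

P(7.2) = 24×L_0(7.2) + 17×L_1(7.2) + 13×L_2(7.2) + 18×L_3(7.2) + 21×L_4(7.2)
P(7.2) = 13.143263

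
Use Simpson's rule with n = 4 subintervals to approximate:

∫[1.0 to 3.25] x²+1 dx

f(x) = x²+1
a = 1.0, b = 3.25, n = 4
h = (b - a)/n = 0.562500

Simpson's rule: (h/3)[f(x₀) + 4f(x₁) + 2f(x₂) + ... + f(xₙ)]

x_0 = 1.0000, f(x_0) = 2.000000, coefficient = 1
x_1 = 1.5625, f(x_1) = 3.441406, coefficient = 4
x_2 = 2.1250, f(x_2) = 5.515625, coefficient = 2
x_3 = 2.6875, f(x_3) = 8.222656, coefficient = 4
x_4 = 3.2500, f(x_4) = 11.562500, coefficient = 1

I ≈ (0.562500/3) × 71.250000 = 13.359375
Exact value: 13.359375
Error: 0.000000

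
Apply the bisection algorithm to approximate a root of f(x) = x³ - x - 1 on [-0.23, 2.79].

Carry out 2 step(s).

f(x) = x³ - x - 1
Initial interval: [-0.23, 2.79]

Iteration 1:
  c_1 = (-0.230000 + 2.790000)/2 = 1.280000
  f(c_1) = f(1.280000) = -0.182848
  f(a) × f(c) ≥ 0, new interval: [1.280000, 2.790000]
Iteration 2:
  c_2 = (1.280000 + 2.790000)/2 = 2.035000
  f(c_2) = f(2.035000) = 5.392393
  f(a) × f(c) < 0, new interval: [1.280000, 2.035000]

After 2 iteration(s), the approximation is c_2 = 2.035000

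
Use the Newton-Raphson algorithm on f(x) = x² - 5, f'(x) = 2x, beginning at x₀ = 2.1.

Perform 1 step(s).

f(x) = x² - 5
f'(x) = 2x
x₀ = 2.1

Newton-Raphson formula: x_{n+1} = x_n - f(x_n)/f'(x_n)

Iteration 1:
  f(2.100000) = -0.590000
  f'(2.100000) = 4.200000
  x_1 = 2.100000 - (-0.590000)/4.200000 = 2.240476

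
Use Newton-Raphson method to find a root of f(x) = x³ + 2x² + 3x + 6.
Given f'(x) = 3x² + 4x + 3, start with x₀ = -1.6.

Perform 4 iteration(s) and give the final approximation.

f(x) = x³ + 2x² + 3x + 6
f'(x) = 3x² + 4x + 3
x₀ = -1.6

Newton-Raphson formula: x_{n+1} = x_n - f(x_n)/f'(x_n)

Iteration 1:
  f(-1.600000) = 2.224000
  f'(-1.600000) = 4.280000
  x_1 = -1.600000 - 2.224000/4.280000 = -2.119626
Iteration 2:
  f(-2.119626) = -0.896337
  f'(-2.119626) = 7.999941
  x_2 = -2.119626 - (-0.896337)/7.999941 = -2.007583
Iteration 3:
  f(-2.007583) = -0.053313
  f'(-2.007583) = 7.060838
  x_3 = -2.007583 - (-0.053313)/7.060838 = -2.000033
Iteration 4:
  f(-2.000033) = -0.000229
  f'(-2.000033) = 7.000262
  x_4 = -2.000033 - (-0.000229)/7.000262 = -2.000000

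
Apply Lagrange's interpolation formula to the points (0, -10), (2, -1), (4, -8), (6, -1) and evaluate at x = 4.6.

Lagrange interpolation formula:
P(x) = Σ yᵢ × Lᵢ(x)
where Lᵢ(x) = Π_{j≠i} (x - xⱼ)/(xᵢ - xⱼ)

L_0(4.6) = (4.6 - 2)/(0 - 2) × (4.6 - 4)/(0 - 4) × (4.6 - 6)/(0 - 6) = 0.045500
L_1(4.6) = (4.6 - 0)/(2 - 0) × (4.6 - 4)/(2 - 4) × (4.6 - 6)/(2 - 6) = -0.241500
L_2(4.6) = (4.6 - 0)/(4 - 0) × (4.6 - 2)/(4 - 2) × (4.6 - 6)/(4 - 6) = 1.046500
L_3(4.6) = (4.6 - 0)/(6 - 0) × (4.6 - 2)/(6 - 2) × (4.6 - 4)/(6 - 4) = 0.149500

P(4.6) = (-10)×L_0(4.6) + (-1)×L_1(4.6) + (-8)×L_2(4.6) + (-1)×L_3(4.6)
P(4.6) = -8.735000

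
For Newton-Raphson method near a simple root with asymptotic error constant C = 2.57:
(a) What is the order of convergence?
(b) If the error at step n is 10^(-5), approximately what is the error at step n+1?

(a) Newton-Raphson has quadratic (order 2) convergence near simple roots.
    This means |e_{n+1}| ≈ C|e_n|².

(b) With |e_n| = 10^(-5) and C = 2.57:
    |e_{n+1}| ≈ 2.57 × (10^(-5))² = 2.57 × 10^(-10)

(a) 2 (quadratic); (b) |e_{n+1}| ≈ 2.570e-10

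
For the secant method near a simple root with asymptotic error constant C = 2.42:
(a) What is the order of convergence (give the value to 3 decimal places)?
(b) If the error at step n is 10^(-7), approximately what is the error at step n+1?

(a) Secant method has superlinear convergence with order φ = (1+√5)/2 ≈ 1.618.
    This means |e_{n+1}| ≈ C|e_n|^1.618.

(b) With |e_n| = 10^(-7) and C = 2.42:
    |e_{n+1}| ≈ 2.42 × (10^(-7))^1.618 = 2.42 × 10^(-11.33)

(a) ≈ 1.618 (golden ratio); (b) |e_{n+1}| ≈ 1.142e-11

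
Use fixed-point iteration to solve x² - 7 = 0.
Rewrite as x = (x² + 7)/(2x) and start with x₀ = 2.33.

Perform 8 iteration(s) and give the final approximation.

Equation: x² - 7 = 0
Fixed-point form: x = (x² + 7)/(2x)
x₀ = 2.33

x_1 = g(2.330000) = 2.667146
x_2 = g(2.667146) = 2.645837
x_3 = g(2.645837) = 2.645751
x_4 = g(2.645751) = 2.645751
x_5 = g(2.645751) = 2.645751
x_6 = g(2.645751) = 2.645751
x_7 = g(2.645751) = 2.645751
x_8 = g(2.645751) = 2.645751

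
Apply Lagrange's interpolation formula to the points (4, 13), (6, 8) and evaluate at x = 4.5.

Lagrange interpolation formula:
P(x) = Σ yᵢ × Lᵢ(x)
where Lᵢ(x) = Π_{j≠i} (x - xⱼ)/(xᵢ - xⱼ)

L_0(4.5) = (4.5 - 6)/(4 - 6) = 0.750000
L_1(4.5) = (4.5 - 4)/(6 - 4) = 0.250000

P(4.5) = 13×L_0(4.5) + 8×L_1(4.5)
P(4.5) = 11.750000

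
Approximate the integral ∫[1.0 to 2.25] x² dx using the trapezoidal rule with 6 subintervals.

f(x) = x²
a = 1.0, b = 2.25, n = 6
h = (b - a)/n = 0.208333

Trapezoidal rule: (h/2)[f(x₀) + 2f(x₁) + 2f(x₂) + ... + f(xₙ)]

x_0 = 1.0000, f(x_0) = 1.000000, coefficient = 1
x_1 = 1.2083, f(x_1) = 1.460069, coefficient = 2
x_2 = 1.4167, f(x_2) = 2.006944, coefficient = 2
x_3 = 1.6250, f(x_3) = 2.640625, coefficient = 2
x_4 = 1.8333, f(x_4) = 3.361111, coefficient = 2
x_5 = 2.0417, f(x_5) = 4.168403, coefficient = 2
x_6 = 2.2500, f(x_6) = 5.062500, coefficient = 1

I ≈ (0.208333/2) × 33.336806 = 3.472584
Exact value: 3.463542
Error: 0.009042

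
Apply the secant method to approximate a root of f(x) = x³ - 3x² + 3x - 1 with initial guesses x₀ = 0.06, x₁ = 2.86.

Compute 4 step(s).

f(x) = x³ - 3x² + 3x - 1
x₀ = 0.06, x₁ = 2.86

Secant formula: x_{n+1} = x_n - f(x_n)(x_n - x_{n-1})/(f(x_n) - f(x_{n-1}))

Iteration 1:
  f(0.060000) = -0.830584
  f(2.860000) = 6.434856
  x_2 = 2.860000 - 6.434856×(2.860000 - 0.060000)/(6.434856 - (-0.830584))
       = 0.380096
Iteration 2:
  f(2.860000) = 6.434856
  f(0.380096) = -0.238218
  x_3 = 0.380096 - (-0.238218)×(0.380096 - 2.860000)/(-0.238218 - 6.434856)
       = 0.468624
Iteration 3:
  f(0.380096) = -0.238218
  f(0.468624) = -0.150039
  x_4 = 0.468624 - (-0.150039)×(0.468624 - 0.380096)/(-0.150039 - (-0.238218))
       = 0.619259
Iteration 4:
  f(0.468624) = -0.150039
  f(0.619259) = -0.055193
  x_5 = 0.619259 - (-0.055193)×(0.619259 - 0.468624)/(-0.055193 - (-0.150039))
       = 0.706918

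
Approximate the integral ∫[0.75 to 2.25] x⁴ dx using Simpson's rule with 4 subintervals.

f(x) = x⁴
a = 0.75, b = 2.25, n = 4
h = (b - a)/n = 0.375000

Simpson's rule: (h/3)[f(x₀) + 4f(x₁) + 2f(x₂) + ... + f(xₙ)]

x_0 = 0.7500, f(x_0) = 0.316406, coefficient = 1
x_1 = 1.1250, f(x_1) = 1.601807, coefficient = 4
x_2 = 1.5000, f(x_2) = 5.062500, coefficient = 2
x_3 = 1.8750, f(x_3) = 12.359619, coefficient = 4
x_4 = 2.2500, f(x_4) = 25.628906, coefficient = 1

I ≈ (0.375000/3) × 91.916016 = 11.489502
Exact value: 11.485547
Error: 0.003955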